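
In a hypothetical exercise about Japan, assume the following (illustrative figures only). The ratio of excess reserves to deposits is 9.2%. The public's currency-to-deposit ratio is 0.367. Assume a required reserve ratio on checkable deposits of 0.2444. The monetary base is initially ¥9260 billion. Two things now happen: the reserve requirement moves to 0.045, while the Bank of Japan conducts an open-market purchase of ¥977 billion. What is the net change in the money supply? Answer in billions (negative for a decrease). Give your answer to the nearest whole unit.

Before: m₁ = (1 + 0.367) / (0.2444 + 0.092 + 0.367) ≈ 1.943418, MB₁ = 9260, so M₁ = 1.943418 × 9260 ≈ 17996.0507 billion.
After: m₂ = (1 + 0.367) / (0.045 + 0.092 + 0.367) ≈ 2.712302, MB₂ = 9260 + 977 = 10237, so M₂ = 2.712302 × 10237 ≈ 27765.8356 billion.
ΔM = M₂ − M₁ = 27765.8356 − 17996.0507 = 9769.7849 billion.

¥9770 billion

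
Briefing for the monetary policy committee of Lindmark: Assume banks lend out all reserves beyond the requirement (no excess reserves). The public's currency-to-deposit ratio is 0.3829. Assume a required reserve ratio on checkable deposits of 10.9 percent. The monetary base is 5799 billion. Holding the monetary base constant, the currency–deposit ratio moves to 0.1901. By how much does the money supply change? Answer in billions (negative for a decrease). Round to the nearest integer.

Initially m₁ = (1 + 0.3829) / (0.109 + 0.3829) ≈ 2.81134, so M₁ = 2.81134 × 5799 ≈ 16302.9607 billion.
After the change m₂ = (1 + 0.1901) / (0.109 + 0.1901) ≈ 3.97894, so M₂ = 3.97894 × 5799 ≈ 23073.8731 billion.
ΔM = M₂ − M₁ = 23073.8731 − 16302.9607 = 6770.9124 billion.

6771 billion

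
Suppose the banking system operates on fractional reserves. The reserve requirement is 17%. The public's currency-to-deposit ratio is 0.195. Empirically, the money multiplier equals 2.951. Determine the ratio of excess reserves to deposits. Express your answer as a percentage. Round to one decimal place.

Using m = 2.951. Since m = (1 + c)/(c + rr + e), the denominator satisfies c + rr + e = (1 + c)/m = (1 + 0.195) / 2.951 ≈ 0.404947.
With c = 0.195 and rr = 0.17, the ratio of excess reserves to deposits is 0.404947 − 0.195 − 0.17 = 0.039947.

4.0%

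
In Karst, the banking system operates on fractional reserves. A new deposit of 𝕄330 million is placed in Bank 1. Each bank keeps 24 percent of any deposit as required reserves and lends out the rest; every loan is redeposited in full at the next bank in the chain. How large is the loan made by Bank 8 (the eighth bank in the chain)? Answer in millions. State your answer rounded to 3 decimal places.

𝕄36.730 million

Each bank lends a fraction (1 − rr) = 0.7600 of the deposit it receives, so Bank 8 receives 330·0.7600^7 and lends 330·0.7600^8 ≈ 36.7301 million.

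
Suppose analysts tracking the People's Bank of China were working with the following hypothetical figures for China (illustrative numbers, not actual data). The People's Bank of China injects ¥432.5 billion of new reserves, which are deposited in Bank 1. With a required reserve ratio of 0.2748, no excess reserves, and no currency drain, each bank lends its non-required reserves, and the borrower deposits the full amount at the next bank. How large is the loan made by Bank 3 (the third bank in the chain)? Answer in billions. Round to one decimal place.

Each bank lends a fraction (1 − rr) = 0.7252 of the deposit it receives, so Bank 3 receives 432.5·0.7252^2 and lends 432.5·0.7252^3 ≈ 164.9527 billion.

¥165.0 billion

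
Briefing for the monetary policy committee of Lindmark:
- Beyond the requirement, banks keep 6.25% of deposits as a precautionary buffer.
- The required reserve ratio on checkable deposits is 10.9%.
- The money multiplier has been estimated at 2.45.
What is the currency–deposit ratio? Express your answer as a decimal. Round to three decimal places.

0.400

Using m = 2.45. From m = (1 + c)/(c + rr + e), rearranging gives 1 + c = m·(c + rr + e), so c·(1 − m) = m·(rr + e) − 1.
Hence c = [m·(rr + e) − 1]/(1 − m) = [2.45 × (0.109 + 0.0625) − 1] / (1 − 2.45) ≈ 0.399879.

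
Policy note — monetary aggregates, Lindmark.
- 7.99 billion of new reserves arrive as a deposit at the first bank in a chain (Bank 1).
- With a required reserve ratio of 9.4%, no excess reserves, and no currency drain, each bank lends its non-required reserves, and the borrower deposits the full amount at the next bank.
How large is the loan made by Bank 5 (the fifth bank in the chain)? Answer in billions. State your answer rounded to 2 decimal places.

Each bank lends a fraction (1 − rr) = 0.9060 of the deposit it receives, so Bank 5 receives 7.99·0.9060^4 and lends 7.99·0.9060^5 ≈ 4.8774 billion.

4.88 billion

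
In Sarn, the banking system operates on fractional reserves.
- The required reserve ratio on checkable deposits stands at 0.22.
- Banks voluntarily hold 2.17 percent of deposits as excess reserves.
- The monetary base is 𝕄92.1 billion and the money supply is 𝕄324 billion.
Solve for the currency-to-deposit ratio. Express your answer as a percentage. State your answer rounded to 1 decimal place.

5.9%

Using m = M/MB = 324/92.1 ≈ 3.517915. From m = (1 + c)/(c + rr + e), rearranging gives 1 + c = m·(c + rr + e), so c·(1 − m) = m·(rr + e) − 1.
Hence c = [m·(rr + e) − 1]/(1 − m) = [3.517915 × (0.22 + 0.0217) − 1] / (1 − 3.517915) ≈ 0.059462.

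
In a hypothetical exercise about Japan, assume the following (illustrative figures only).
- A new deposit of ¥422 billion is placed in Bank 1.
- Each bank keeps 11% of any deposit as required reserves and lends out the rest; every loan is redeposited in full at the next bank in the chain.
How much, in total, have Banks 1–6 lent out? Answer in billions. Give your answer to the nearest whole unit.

¥1717 billion

Bank i lends (1 − rr)^i of the original deposit: Bank 1 lends 422·0.8900 = 375.5800, Bank 2 lends 422·0.8900² = 334.2662, and so on.
Summing a geometric series: total = 422·[0.8900·(1 − 0.8900^6) / (1 − 0.8900)] ≈ 1717.4888 billion.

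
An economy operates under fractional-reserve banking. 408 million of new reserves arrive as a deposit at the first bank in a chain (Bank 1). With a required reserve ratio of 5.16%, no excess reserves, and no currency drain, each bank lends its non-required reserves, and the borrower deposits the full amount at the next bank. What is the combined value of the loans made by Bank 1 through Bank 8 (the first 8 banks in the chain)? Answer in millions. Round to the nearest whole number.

2591 million

Bank i lends (1 − rr)^i of the original deposit: Bank 1 lends 408·0.9484 = 386.9472, Bank 2 lends 408·0.9484² ≈ 366.9807, and so on.
Summing a geometric series: total = 408·[0.9484·(1 − 0.9484^8) / (1 − 0.9484)] ≈ 2590.6398 million.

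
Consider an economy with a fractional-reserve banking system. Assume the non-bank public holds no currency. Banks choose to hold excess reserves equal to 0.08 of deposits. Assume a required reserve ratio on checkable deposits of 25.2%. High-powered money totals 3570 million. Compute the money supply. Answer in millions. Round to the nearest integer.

10753 million

The money multiplier is m = 1 / (rr + e) = 1 / (0.252 + 0.08) ≈ 3.01205.
So M = m × MB = 3.01205 × 3570 = 10753.0185 million.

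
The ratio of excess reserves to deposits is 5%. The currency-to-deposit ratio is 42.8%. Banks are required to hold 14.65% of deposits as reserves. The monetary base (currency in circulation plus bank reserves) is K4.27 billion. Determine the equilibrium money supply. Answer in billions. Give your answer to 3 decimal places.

The money multiplier is m = (1 + c) / (rr + e + c) = (1 + 0.428) / (0.1465 + 0.05 + 0.428) ≈ 2.28663.
So M = m × MB = 2.28663 × 4.27 ≈ 9.7639 billion.

K9.764 billion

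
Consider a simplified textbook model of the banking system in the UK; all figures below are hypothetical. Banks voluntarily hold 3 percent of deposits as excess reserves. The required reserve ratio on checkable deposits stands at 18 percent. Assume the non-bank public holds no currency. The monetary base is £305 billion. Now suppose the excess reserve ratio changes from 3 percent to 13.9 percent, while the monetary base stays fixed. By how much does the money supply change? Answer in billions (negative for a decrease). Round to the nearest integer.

-496 billion

Initially m₁ = 1 / (0.18 + 0.03) ≈ 4.7619, so M₁ = 4.7619 × 305 = 1452.3795 billion.
After the change m₂ = 1 / (0.18 + 0.139) ≈ 3.1348, so M₂ = 3.1348 × 305 = 956.114 billion.
ΔM = M₂ − M₁ = 956.114 − 1452.3795 = -496.2655 billion.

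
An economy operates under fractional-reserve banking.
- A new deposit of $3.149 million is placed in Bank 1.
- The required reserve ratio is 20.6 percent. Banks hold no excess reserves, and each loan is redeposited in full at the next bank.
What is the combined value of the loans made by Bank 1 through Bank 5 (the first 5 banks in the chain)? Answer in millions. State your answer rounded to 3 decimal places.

$8.307 million

Bank i lends (1 − rr)^i of the original deposit: Bank 1 lends 3.149·0.7940 ≈ 2.5003, Bank 2 lends 3.149·0.7940² ≈ 1.9852, and so on.
Summing a geometric series: total = 3.149·[0.7940·(1 − 0.7940^5) / (1 − 0.7940)] ≈ 8.3071 million.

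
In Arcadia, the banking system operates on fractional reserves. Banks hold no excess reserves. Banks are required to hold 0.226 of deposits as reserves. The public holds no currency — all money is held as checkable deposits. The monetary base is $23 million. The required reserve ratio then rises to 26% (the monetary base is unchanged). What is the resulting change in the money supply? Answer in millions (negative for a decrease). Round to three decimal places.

-13.308 million

Initially m₁ = 1 / (0.226) ≈ 4.424779, so M₁ = 4.424779 × 23 ≈ 101.7699 million.
After the change m₂ = 1 / (0.26) ≈ 3.846154, so M₂ = 3.846154 × 23 ≈ 88.4615 million.
ΔM = M₂ − M₁ = 88.4615 − 101.7699 = -13.3084 million.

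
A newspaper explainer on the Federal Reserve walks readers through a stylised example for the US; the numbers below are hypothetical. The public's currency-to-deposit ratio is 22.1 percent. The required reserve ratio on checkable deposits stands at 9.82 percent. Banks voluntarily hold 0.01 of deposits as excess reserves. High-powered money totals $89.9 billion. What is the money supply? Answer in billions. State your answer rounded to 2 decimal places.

The money multiplier is m = (1 + c) / (rr + e + c) = (1 + 0.221) / (0.0982 + 0.01 + 0.221) ≈ 3.70899.
So M = m × MB = 3.70899 × 89.9 ≈ 333.4382 billion.

$333.44 billion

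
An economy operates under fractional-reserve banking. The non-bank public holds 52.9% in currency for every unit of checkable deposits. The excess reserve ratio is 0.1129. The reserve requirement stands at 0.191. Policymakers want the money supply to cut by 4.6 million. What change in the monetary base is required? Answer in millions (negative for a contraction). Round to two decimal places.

-2.51 million

The money multiplier is m = (1 + c) / (rr + e + c) = (1 + 0.529) / (0.191 + 0.1129 + 0.529) ≈ 1.8358.
ΔMB = ΔM / m = (−4.6) / 1.8358 ≈ -2.5057 million.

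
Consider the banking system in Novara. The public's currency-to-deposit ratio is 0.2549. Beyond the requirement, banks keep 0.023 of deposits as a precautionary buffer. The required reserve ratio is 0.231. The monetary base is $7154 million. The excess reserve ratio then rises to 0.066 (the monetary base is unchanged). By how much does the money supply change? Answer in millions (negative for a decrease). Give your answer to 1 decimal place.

Initially m₁ = (1 + 0.2549) / (0.231 + 0.023 + 0.2549) ≈ 2.465907, so M₁ = 2.465907 × 7154 ≈ 17641.0987 million.
After the change m₂ = (1 + 0.2549) / (0.231 + 0.066 + 0.2549) ≈ 2.273781, so M₂ = 2.273781 × 7154 ≈ 16266.6293 million.
ΔM = M₂ − M₁ = 16266.6293 − 17641.0987 = -1374.4694 million.

-1374.5 million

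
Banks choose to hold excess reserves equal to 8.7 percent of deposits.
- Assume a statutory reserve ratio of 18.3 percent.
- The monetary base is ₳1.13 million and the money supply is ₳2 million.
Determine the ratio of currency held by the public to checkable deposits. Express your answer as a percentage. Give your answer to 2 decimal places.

Using m = M/MB = 2/1.13 ≈ 1.769912. From m = (1 + c)/(c + rr + e), rearranging gives 1 + c = m·(c + rr + e), so c·(1 − m) = m·(rr + e) − 1.
Hence c = [m·(rr + e) − 1]/(1 − m) = [1.769912 × (0.183 + 0.087) − 1] / (1 − 1.769912) ≈ 0.678160.

67.82%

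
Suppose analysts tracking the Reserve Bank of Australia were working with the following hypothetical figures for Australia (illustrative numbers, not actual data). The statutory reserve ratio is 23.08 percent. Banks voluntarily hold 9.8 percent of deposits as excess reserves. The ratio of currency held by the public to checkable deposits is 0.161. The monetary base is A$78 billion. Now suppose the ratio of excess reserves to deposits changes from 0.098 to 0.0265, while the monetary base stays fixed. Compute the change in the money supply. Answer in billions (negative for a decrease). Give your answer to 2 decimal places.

Initially m₁ = (1 + 0.161) / (0.2308 + 0.098 + 0.161) ≈ 2.37036, so M₁ = 2.37036 × 78 ≈ 184.8881 billion.
After the change m₂ = (1 + 0.161) / (0.2308 + 0.0265 + 0.161) ≈ 2.77552, so M₂ = 2.77552 × 78 ≈ 216.4906 billion.
ΔM = M₂ − M₁ = 216.4906 − 184.8881 = 31.6025 billion.

A$31.60 billion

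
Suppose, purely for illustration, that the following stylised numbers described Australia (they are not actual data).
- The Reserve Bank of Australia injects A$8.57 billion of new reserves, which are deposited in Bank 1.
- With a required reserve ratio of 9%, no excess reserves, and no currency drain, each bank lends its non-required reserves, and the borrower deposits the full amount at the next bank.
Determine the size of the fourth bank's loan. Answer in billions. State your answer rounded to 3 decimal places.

Each bank lends a fraction (1 − rr) = 0.9100 of the deposit it receives, so Bank 4 receives 8.57·0.9100^3 and lends 8.57·0.9100^4 ≈ 5.8769 billion.

A$5.877 billion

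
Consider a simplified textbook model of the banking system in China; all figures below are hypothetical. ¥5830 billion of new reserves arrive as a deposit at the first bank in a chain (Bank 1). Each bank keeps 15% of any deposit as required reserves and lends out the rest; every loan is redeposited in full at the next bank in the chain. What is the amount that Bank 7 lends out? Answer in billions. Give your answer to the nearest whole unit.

Each bank lends a fraction (1 − rr) = 0.8500 of the deposit it receives, so Bank 7 receives 5830·0.8500^6 and lends 5830·0.8500^7 ≈ 1868.9644 billion.

¥1869 billion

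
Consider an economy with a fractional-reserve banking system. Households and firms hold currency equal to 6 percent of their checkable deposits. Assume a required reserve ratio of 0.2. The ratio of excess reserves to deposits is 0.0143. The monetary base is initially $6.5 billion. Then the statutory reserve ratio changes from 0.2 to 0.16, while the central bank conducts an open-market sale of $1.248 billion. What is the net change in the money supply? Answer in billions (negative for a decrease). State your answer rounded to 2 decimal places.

-1.36 billion

Before: m₁ = (1 + 0.06) / (0.2 + 0.0143 + 0.06) ≈ 3.8644, MB₁ = 6.5, so M₁ = 3.8644 × 6.5 = 25.1186 billion.
After: m₂ = (1 + 0.06) / (0.16 + 0.0143 + 0.06) ≈ 4.5241, MB₂ = 6.5 − 1.248 = 5.252, so M₂ = 4.5241 × 5.252 ≈ 23.7606 billion.
ΔM = M₂ − M₁ = 23.7606 − 25.1186 = -1.358 billion.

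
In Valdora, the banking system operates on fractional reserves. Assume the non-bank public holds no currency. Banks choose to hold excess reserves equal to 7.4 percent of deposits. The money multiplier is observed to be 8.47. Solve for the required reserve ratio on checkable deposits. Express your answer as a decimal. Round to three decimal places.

0.044

Using m = 8.47. Since m = (1 + c)/(c + rr + e), the denominator satisfies c + rr + e = (1 + c)/m = (1 + 0) / 8.47 ≈ 0.118064.
With c = 0 and e = 0.074, the required reserve ratio on checkable deposits is 0.118064 − 0 − 0.074 = 0.044064.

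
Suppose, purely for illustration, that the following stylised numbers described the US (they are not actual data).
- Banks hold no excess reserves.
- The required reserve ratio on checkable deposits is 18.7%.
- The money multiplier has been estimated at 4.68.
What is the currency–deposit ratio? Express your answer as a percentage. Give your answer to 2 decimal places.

3.39%

Using m = 4.68. From m = (1 + c)/(c + rr + e), rearranging gives 1 + c = m·(c + rr + e), so c·(1 − m) = m·(rr + e) − 1.
Hence c = [m·(rr + e) − 1]/(1 − m) = [4.68 × (0.187 + 0) − 1] / (1 − 4.68) ≈ 0.033924.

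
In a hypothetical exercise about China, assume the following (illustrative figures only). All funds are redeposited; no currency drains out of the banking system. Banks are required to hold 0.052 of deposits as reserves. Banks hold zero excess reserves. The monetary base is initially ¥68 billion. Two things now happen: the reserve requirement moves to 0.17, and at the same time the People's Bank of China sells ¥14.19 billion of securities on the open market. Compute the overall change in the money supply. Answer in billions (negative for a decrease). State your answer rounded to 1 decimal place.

Before: m₁ = 1 / (0.052) ≈ 19.2308, MB₁ = 68, so M₁ = 19.2308 × 68 = 1307.6944 billion.
After: m₂ = 1 / (0.17) ≈ 5.8824, MB₂ = 68 − 14.19 = 53.81, so M₂ = 5.8824 × 53.81 ≈ 316.5319 billion.
ΔM = M₂ − M₁ = 316.5319 − 1307.6944 = -991.1625 billion.

-991.2 billion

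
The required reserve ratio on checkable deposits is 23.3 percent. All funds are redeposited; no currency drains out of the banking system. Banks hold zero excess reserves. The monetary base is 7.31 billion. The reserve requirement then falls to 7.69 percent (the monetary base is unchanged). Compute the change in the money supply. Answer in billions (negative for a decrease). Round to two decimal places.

63.69 billion

Initially m₁ = 1 / (0.233) ≈ 4.2918, so M₁ = 4.2918 × 7.31 ≈ 31.3731 billion.
After the change m₂ = 1 / (0.0769) ≈ 13.0039, so M₂ = 13.0039 × 7.31 ≈ 95.0585 billion.
ΔM = M₂ − M₁ = 95.0585 − 31.3731 = 63.6854 billion.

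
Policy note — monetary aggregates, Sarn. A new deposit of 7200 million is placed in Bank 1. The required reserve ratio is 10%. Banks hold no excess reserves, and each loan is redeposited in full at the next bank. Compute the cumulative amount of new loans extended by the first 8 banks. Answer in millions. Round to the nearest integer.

Bank i lends (1 − rr)^i of the original deposit: Bank 1 lends 7200·0.9000 = 6480.0000, Bank 2 lends 7200·0.9000² = 5832.0000, and so on.
Summing a geometric series: total = 7200·[0.9000·(1 − 0.9000^8) / (1 − 0.9000)] ≈ 36905.7248 million.

36906 million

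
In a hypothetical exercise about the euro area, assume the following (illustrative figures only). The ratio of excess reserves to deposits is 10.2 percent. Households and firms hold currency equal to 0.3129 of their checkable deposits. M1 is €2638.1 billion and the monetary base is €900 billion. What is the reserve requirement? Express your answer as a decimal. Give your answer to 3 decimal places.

0.033

Using m = M/MB = 2638.1/900 ≈ 2.931222. Since m = (1 + c)/(c + rr + e), the denominator satisfies c + rr + e = (1 + c)/m = (1 + 0.3129) / 2.931222 ≈ 0.447902.
With c = 0.3129 and e = 0.102, the reserve requirement is 0.447902 − 0.3129 − 0.102 = 0.033002.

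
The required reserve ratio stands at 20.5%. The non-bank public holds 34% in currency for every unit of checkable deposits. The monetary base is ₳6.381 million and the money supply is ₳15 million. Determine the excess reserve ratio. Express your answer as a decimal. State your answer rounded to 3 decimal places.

0.025

Using m = M/MB = 15/6.381 ≈ 2.350729. Since m = (1 + c)/(c + rr + e), the denominator satisfies c + rr + e = (1 + c)/m = (1 + 0.34) / 2.350729 ≈ 0.570036.
With c = 0.34 and rr = 0.205, the excess reserve ratio is 0.570036 − 0.34 − 0.205 = 0.025036.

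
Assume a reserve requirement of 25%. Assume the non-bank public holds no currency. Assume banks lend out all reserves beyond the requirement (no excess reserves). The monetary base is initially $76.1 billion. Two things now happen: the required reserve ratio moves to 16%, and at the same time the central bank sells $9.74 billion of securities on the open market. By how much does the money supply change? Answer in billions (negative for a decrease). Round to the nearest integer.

Before: m₁ = 1 / (0.25) = 4, MB₁ = 76.1, so M₁ = 4 × 76.1 = 304.4 billion.
After: m₂ = 1 / (0.16) = 6.25, MB₂ = 76.1 − 9.74 = 66.36, so M₂ = 6.25 × 66.36 = 414.75 billion.
ΔM = M₂ − M₁ = 414.75 − 304.4 = 110.35 billion.

$110 billion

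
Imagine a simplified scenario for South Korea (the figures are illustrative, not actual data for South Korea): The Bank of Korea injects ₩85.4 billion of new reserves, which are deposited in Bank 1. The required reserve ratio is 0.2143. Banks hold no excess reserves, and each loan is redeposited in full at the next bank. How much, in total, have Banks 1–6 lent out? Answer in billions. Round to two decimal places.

₩239.45 billion

Bank i lends (1 − rr)^i of the original deposit: Bank 1 lends 85.4·0.7857 ≈ 67.0988, Bank 2 lends 85.4·0.7857² ≈ 52.7195, and so on.
Summing a geometric series: total = 85.4·[0.7857·(1 − 0.7857^6) / (1 − 0.7857)] ≈ 239.4466 billion.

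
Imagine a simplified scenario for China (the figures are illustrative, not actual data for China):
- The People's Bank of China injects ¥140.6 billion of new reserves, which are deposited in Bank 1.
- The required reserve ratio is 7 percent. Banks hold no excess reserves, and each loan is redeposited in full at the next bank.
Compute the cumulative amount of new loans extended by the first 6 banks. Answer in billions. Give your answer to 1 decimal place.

¥659.4 billion

Bank i lends (1 − rr)^i of the original deposit: Bank 1 lends 140.6·0.9300 = 130.7580, Bank 2 lends 140.6·0.9300² ≈ 121.6049, and so on.
Summing a geometric series: total = 140.6·[0.9300·(1 − 0.9300^6) / (1 − 0.9300)] ≈ 659.4123 billion.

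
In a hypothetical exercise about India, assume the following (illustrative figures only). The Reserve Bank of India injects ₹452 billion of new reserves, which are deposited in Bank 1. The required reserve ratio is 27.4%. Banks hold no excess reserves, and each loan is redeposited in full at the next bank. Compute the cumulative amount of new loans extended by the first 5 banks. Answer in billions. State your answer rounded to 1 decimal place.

Bank i lends (1 − rr)^i of the original deposit: Bank 1 lends 452·0.7260 = 328.1520, Bank 2 lends 452·0.7260² ≈ 238.2384, and so on.
Summing a geometric series: total = 452·[0.7260·(1 − 0.7260^5) / (1 − 0.7260)] ≈ 956.0847 billion.

₹956.1 billion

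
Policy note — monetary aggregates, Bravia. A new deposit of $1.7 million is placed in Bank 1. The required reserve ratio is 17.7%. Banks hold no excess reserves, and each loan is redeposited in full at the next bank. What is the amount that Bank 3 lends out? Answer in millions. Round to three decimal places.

Each bank lends a fraction (1 − rr) = 0.8230 of the deposit it receives, so Bank 3 receives 1.7·0.8230^2 and lends 1.7·0.8230^3 ≈ 0.9477 million.

$0.948 million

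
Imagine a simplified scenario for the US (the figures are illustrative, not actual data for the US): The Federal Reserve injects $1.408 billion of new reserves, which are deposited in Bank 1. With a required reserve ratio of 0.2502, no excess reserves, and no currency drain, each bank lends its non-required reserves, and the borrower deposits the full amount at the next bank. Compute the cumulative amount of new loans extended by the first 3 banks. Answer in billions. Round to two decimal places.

$2.44 billion

Bank i lends (1 − rr)^i of the original deposit: Bank 1 lends 1.408·0.7498 ≈ 1.0557, Bank 2 lends 1.408·0.7498² ≈ 0.7916, and so on.
Summing a geometric series: total = 1.408·[0.7498·(1 − 0.7498^3) / (1 − 0.7498)] ≈ 2.4408 billion.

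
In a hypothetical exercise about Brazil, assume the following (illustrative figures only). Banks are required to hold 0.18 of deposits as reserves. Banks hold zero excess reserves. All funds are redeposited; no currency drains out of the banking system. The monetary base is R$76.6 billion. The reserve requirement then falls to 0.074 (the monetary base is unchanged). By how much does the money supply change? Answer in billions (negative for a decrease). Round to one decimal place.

Initially m₁ = 1 / (0.18) ≈ 5.5556, so M₁ = 5.5556 × 76.6 ≈ 425.559 billion.
After the change m₂ = 1 / (0.074) ≈ 13.5135, so M₂ = 13.5135 × 76.6 = 1035.1341 billion.
ΔM = M₂ − M₁ = 1035.1341 − 425.559 = 609.5751 billion.

R$609.6 billion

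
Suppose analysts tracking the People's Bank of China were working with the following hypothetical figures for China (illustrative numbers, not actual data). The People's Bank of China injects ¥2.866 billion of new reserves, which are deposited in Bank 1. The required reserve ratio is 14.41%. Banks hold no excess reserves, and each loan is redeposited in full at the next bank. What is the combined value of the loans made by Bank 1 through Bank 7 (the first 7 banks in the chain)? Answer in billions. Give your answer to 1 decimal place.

Bank i lends (1 − rr)^i of the original deposit: Bank 1 lends 2.866·0.8559 ≈ 2.4530, Bank 2 lends 2.866·0.8559² ≈ 2.0995, and so on.
Summing a geometric series: total = 2.866·[0.8559·(1 − 0.8559^7) / (1 − 0.8559)] ≈ 11.2951 billion.

¥11.3 billion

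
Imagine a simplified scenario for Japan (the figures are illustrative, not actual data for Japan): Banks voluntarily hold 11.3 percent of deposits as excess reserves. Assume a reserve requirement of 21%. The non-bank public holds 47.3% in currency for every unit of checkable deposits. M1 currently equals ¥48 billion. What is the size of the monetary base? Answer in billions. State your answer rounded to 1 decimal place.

The money multiplier is m = (1 + c) / (rr + e + c) = (1 + 0.473) / (0.21 + 0.113 + 0.473) ≈ 1.8505.
MB = M / m = 48 / 1.8505 ≈ 25.9389 billion.

¥25.9 billion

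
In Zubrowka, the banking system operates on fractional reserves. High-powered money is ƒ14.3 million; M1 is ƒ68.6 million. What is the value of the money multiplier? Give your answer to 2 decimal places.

4.80

The money multiplier is m = M / MB = 68.6 / 14.3 ≈ 4.79720.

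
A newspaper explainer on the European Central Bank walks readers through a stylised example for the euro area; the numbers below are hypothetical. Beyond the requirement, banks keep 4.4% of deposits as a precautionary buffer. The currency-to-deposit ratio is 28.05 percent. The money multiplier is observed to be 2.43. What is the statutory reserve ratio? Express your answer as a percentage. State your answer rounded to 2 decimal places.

Using m = 2.43. Since m = (1 + c)/(c + rr + e), the denominator satisfies c + rr + e = (1 + c)/m = (1 + 0.2805) / 2.43 ≈ 0.526955.
With c = 0.2805 and e = 0.044, the statutory reserve ratio is 0.526955 − 0.2805 − 0.044 = 0.202455.

20.25%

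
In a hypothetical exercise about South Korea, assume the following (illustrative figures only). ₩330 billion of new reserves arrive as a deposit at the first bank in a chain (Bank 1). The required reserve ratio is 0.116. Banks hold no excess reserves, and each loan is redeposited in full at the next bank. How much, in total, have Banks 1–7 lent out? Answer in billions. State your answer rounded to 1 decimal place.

₩1453.9 billion

Bank i lends (1 − rr)^i of the original deposit: Bank 1 lends 330·0.8840 = 291.7200, Bank 2 lends 330·0.8840² ≈ 257.8805, and so on.
Summing a geometric series: total = 330·[0.8840·(1 − 0.8840^7) / (1 − 0.8840)] ≈ 1453.9285 billion.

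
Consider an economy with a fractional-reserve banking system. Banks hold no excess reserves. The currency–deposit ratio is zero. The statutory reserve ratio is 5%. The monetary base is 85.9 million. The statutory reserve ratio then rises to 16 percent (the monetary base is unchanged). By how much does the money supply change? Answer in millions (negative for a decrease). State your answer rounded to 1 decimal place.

-1181.1 million

Initially m₁ = 1 / (0.05) = 20, so M₁ = 20 × 85.9 = 1718 million.
After the change m₂ = 1 / (0.16) = 6.25, so M₂ = 6.25 × 85.9 = 536.875 million.
ΔM = M₂ − M₁ = 536.875 − 1718 = -1181.125 million.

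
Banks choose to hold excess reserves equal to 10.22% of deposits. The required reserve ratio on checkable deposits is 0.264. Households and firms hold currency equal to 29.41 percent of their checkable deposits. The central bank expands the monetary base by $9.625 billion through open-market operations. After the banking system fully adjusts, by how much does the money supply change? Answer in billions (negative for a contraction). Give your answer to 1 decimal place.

$18.9 billion

The money multiplier is m = (1 + c) / (rr + e + c) = (1 + 0.2941) / (0.264 + 0.1022 + 0.2941) ≈ 1.9599.
The purchase adds 9.625 billion of base, so ΔM = m × ΔMB = 1.9599 × (+9.625) ≈ 18.864 billion.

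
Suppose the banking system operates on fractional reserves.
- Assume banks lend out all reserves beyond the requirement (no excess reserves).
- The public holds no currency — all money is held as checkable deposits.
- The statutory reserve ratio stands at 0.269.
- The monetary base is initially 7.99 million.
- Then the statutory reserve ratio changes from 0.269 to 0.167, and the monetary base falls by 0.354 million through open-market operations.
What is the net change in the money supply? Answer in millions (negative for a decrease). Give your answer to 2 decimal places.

Before: m₁ = 1 / (0.269) ≈ 3.7175, MB₁ = 7.99, so M₁ = 3.7175 × 7.99 ≈ 29.7028 million.
After: m₂ = 1 / (0.167) ≈ 5.9880, MB₂ = 7.99 − 0.354 = 7.636, so M₂ = 5.9880 × 7.636 ≈ 45.7244 million.
ΔM = M₂ − M₁ = 45.7244 − 29.7028 = 16.0216 million.

16.02 million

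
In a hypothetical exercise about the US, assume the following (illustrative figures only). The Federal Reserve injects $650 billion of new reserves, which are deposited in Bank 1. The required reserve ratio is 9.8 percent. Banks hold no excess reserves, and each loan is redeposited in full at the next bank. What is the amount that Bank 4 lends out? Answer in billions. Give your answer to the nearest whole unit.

Each bank lends a fraction (1 − rr) = 0.9020 of the deposit it receives, so Bank 4 receives 650·0.9020^3 and lends 650·0.9020^4 ≈ 430.2685 billion.

$430 billion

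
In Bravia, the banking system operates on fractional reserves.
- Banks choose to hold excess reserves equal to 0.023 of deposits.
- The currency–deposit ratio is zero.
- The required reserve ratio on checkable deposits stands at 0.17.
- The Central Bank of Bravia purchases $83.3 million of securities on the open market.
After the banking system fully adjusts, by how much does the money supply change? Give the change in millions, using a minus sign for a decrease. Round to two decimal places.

The money multiplier is m = 1 / (rr + e) = 1 / (0.17 + 0.023) ≈ 5.18135.
The purchase adds 83.3 million of base, so ΔM = m × ΔMB = 5.18135 × (+83.3) ≈ 431.6065 million.

$431.61 million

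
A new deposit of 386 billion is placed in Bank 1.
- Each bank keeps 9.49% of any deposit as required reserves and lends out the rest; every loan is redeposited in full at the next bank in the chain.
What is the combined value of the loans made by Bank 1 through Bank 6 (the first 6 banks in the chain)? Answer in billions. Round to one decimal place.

1657.5 billion

Bank i lends (1 − rr)^i of the original deposit: Bank 1 lends 386·0.9051 = 349.3686, Bank 2 lends 386·0.9051² ≈ 316.2135, and so on.
Summing a geometric series: total = 386·[0.9051·(1 − 0.9051^6) / (1 − 0.9051)] ≈ 1657.5021 billion.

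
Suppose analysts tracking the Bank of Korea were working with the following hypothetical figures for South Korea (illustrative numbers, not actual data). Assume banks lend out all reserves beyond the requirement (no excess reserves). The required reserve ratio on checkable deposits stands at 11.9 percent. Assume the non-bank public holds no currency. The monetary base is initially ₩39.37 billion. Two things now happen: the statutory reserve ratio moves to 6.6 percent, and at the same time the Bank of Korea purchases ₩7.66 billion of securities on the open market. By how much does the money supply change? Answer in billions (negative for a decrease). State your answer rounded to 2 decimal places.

₩381.74 billion

Before: m₁ = 1 / (0.119) ≈ 8.40336, MB₁ = 39.37, so M₁ = 8.40336 × 39.37 ≈ 330.8403 billion.
After: m₂ = 1 / (0.066) ≈ 15.15152, MB₂ = 39.37 + 7.66 = 47.03, so M₂ = 15.15152 × 47.03 ≈ 712.576 billion.
ΔM = M₂ − M₁ = 712.576 − 330.8403 = 381.7357 billion.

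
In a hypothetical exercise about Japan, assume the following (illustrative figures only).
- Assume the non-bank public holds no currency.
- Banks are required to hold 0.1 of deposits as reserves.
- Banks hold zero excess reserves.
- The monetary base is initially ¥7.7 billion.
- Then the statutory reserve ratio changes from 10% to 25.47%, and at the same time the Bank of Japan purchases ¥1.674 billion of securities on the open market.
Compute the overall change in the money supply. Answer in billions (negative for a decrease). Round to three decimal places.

Before: m₁ = 1 / (0.1) = 10, MB₁ = 7.7, so M₁ = 10 × 7.7 = 77 billion.
After: m₂ = 1 / (0.2547) ≈ 3.92619, MB₂ = 7.7 + 1.674 = 9.374, so M₂ = 3.92619 × 9.374 ≈ 36.8041 billion.
ΔM = M₂ − M₁ = 36.8041 − 77 = -40.1959 billion.

-40.196 billion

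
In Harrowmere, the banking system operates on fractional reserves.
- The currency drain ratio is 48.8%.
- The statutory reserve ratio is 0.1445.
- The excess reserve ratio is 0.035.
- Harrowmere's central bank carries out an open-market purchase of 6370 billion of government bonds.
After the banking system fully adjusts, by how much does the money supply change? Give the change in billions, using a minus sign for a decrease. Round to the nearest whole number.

The money multiplier is m = (1 + c) / (rr + e + c) = (1 + 0.488) / (0.1445 + 0.035 + 0.488) ≈ 2.22921.
The purchase adds 6370 billion of base, so ΔM = m × ΔMB = 2.22921 × (+6370) = 14200.0677 billion.

14200 billion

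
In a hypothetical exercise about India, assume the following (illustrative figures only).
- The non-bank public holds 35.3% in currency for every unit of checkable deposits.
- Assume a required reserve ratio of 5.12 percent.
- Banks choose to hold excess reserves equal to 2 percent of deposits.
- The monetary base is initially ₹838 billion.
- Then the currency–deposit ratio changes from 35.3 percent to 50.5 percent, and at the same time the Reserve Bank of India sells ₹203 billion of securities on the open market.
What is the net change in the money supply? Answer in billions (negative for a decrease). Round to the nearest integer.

Before: m₁ = (1 + 0.353) / (0.0512 + 0.02 + 0.353) ≈ 3.1895, MB₁ = 838, so M₁ = 3.1895 × 838 = 2672.801 billion.
After: m₂ = (1 + 0.505) / (0.0512 + 0.02 + 0.505) ≈ 2.6119, MB₂ = 838 − 203 = 635, so M₂ = 2.6119 × 635 = 1658.5565 billion.
ΔM = M₂ − M₁ = 1658.5565 − 2672.801 = -1014.2445 billion.

-1014 billion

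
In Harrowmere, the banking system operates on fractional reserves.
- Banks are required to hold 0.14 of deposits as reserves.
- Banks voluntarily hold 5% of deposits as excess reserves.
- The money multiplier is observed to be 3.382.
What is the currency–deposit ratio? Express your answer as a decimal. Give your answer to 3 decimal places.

0.150

Using m = 3.382. From m = (1 + c)/(c + rr + e), rearranging gives 1 + c = m·(c + rr + e), so c·(1 − m) = m·(rr + e) − 1.
Hence c = [m·(rr + e) − 1]/(1 − m) = [3.382 × (0.14 + 0.05) − 1] / (1 − 3.382) ≈ 0.150050.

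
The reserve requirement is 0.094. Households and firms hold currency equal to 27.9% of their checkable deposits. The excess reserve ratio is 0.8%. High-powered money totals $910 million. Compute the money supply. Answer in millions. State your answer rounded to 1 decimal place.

$3054.8 million

The money multiplier is m = (1 + c) / (rr + e + c) = (1 + 0.279) / (0.094 + 0.008 + 0.279) ≈ 3.35696.
So M = m × MB = 3.35696 × 910 = 3054.8336 million.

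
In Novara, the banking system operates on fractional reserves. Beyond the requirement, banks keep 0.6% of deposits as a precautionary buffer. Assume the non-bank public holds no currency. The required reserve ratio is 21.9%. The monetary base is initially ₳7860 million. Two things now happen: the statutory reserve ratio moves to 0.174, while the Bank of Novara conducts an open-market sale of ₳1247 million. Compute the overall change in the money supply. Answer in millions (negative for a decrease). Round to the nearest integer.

₳1806 million

Before: m₁ = 1 / (0.219 + 0.006) ≈ 4.44444, MB₁ = 7860, so M₁ = 4.44444 × 7860 = 34933.2984 million.
After: m₂ = 1 / (0.174 + 0.006) ≈ 5.55556, MB₂ = 7860 − 1247 = 6613, so M₂ = 5.55556 × 6613 ≈ 36738.9183 million.
ΔM = M₂ − M₁ = 36738.9183 − 34933.2984 = 1805.6199 million.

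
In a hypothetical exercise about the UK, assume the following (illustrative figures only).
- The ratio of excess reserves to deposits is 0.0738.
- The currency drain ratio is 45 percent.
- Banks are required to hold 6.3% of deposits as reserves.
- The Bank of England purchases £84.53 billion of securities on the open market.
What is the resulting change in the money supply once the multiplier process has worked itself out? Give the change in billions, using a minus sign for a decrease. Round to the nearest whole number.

The money multiplier is m = (1 + c) / (rr + e + c) = (1 + 0.45) / (0.063 + 0.0738 + 0.45) ≈ 2.4710.
The purchase adds 84.53 billion of base, so ΔM = m × ΔMB = 2.4710 × (+84.53) ≈ 208.8736 billion.

£209 billion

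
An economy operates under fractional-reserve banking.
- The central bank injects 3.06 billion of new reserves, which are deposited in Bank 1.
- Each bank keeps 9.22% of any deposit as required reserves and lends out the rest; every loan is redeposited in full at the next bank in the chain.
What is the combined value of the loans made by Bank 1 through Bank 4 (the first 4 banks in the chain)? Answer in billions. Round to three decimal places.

Bank i lends (1 − rr)^i of the original deposit: Bank 1 lends 3.06·0.9078 ≈ 2.7779, Bank 2 lends 3.06·0.9078² ≈ 2.5217, and so on.
Summing a geometric series: total = 3.06·[0.9078·(1 − 0.9078^4) / (1 − 0.9078)] ≈ 9.6670 billion.

9.667 billion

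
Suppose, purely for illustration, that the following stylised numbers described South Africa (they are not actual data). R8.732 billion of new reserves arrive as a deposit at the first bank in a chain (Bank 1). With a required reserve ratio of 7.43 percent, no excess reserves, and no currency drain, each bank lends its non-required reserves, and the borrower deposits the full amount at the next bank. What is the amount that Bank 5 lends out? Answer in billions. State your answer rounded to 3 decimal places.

Each bank lends a fraction (1 − rr) = 0.9257 of the deposit it receives, so Bank 5 receives 8.732·0.9257^4 and lends 8.732·0.9257^5 ≈ 5.9356 billion.

R5.936 billion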